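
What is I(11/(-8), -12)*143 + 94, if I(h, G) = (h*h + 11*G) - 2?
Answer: -1203049/64 ≈ -18798.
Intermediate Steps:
I(h, G) = -2 + h**2 + 11*G (I(h, G) = (h**2 + 11*G) - 2 = -2 + h**2 + 11*G)
I(11/(-8), -12)*143 + 94 = (-2 + (11/(-8))**2 + 11*(-12))*143 + 94 = (-2 + (11*(-1/8))**2 - 132)*143 + 94 = (-2 + (-11/8)**2 - 132)*143 + 94 = (-2 + 121/64 - 132)*143 + 94 = -8455/64*143 + 94 = -1209065/64 + 94 = -1203049/64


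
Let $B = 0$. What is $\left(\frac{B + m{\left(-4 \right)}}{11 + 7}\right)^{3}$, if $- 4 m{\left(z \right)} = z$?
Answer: $\frac{1}{5832} \approx 0.00017147$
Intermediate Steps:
$m{\left(z \right)} = - \frac{z}{4}$
$\left(\frac{B + m{\left(-4 \right)}}{11 + 7}\right)^{3} = \left(\frac{0 - -1}{11 + 7}\right)^{3} = \left(\frac{0 + 1}{18}\right)^{3} = \left(1 \cdot \frac{1}{18}\right)^{3} = \left(\frac{1}{18}\right)^{3} = \frac{1}{5832}$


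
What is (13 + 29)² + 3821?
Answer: 5585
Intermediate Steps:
(13 + 29)² + 3821 = 42² + 3821 = 1764 + 3821 = 5585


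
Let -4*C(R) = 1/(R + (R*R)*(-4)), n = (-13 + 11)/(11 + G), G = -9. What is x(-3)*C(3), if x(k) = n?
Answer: -1/132 ≈ -0.0075758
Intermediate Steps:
n = -1 (n = (-13 + 11)/(11 - 9) = -2/2 = -2*½ = -1)
x(k) = -1
C(R) = -1/(4*(R - 4*R²)) (C(R) = -1/(4*(R + (R*R)*(-4))) = -1/(4*(R + R²*(-4))) = -1/(4*(R - 4*R²)))
x(-3)*C(3) = -1/(4*3*(-1 + 4*3)) = -1/(4*3*(-1 + 12)) = -1/(4*3*11) = -1*1/132 = -1/132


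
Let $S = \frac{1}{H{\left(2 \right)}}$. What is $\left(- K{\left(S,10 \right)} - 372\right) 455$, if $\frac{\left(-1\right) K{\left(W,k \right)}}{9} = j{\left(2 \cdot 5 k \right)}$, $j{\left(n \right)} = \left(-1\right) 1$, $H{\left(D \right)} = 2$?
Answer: $-173355$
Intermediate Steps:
$j{\left(n \right)} = -1$
$S = \frac{1}{2} \approx 0.5$
$K{\left(W,k \right)} = 9$ ($K{\left(W,k \right)} = \left(-9\right) \left(-1\right) = 9$)
$\left(- K{\left(S,10 \right)} - 372\right) 455 = \left(\left(-1\right) 9 - 372\right) 455 = \left(-9 - 372\right) 455 = \left(-381\right) 455 = -173355$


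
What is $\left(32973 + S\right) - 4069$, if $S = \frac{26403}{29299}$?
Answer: $\frac{846884699}{29299} \approx 28905.0$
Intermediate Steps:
$S = \frac{26403}{29299}$ ($S = 26403 \cdot \frac{1}{29299} = \frac{26403}{29299} \approx 0.90116$)
$\left(32973 + S\right) - 4069 = \left(32973 + \frac{26403}{29299}\right) - 4069 = \frac{966102330}{29299} - 4069 = \frac{846884699}{29299}$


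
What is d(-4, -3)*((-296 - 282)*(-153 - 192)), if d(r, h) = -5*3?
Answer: -2991150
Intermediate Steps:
d(r, h) = -15
d(-4, -3)*((-296 - 282)*(-153 - 192)) = -15*(-296 - 282)*(-153 - 192) = -(-8670)*(-345) = -15*199410 = -2991150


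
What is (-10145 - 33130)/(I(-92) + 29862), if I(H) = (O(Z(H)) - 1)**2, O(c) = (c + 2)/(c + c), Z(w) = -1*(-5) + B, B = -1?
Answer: -692400/477793 ≈ -1.4492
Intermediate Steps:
Z(w) = 4 (Z(w) = -1*(-5) - 1 = 5 - 1 = 4)
O(c) = (2 + c)/(2*c) (O(c) = (2 + c)/((2*c)) = (2 + c)*(1/(2*c)) = (2 + c)/(2*c))
I(H) = 1/16 (I(H) = ((1/2)*(2 + 4)/4 - 1)**2 = ((1/2)*(1/4)*6 - 1)**2 = (3/4 - 1)**2 = (-1/4)**2 = 1/16)
(-10145 - 33130)/(I(-92) + 29862) = (-10145 - 33130)/(1/16 + 29862) = -43275/477793/16 = -43275*16/477793 = -692400/477793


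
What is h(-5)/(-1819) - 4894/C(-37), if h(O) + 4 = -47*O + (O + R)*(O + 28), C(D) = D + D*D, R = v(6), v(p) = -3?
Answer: -4482395/1211454 ≈ -3.7000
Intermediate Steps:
R = -3
C(D) = D + D**2
h(O) = -4 - 47*O + (-3 + O)*(28 + O) (h(O) = -4 + (-47*O + (O - 3)*(O + 28)) = -4 + (-47*O + (-3 + O)*(28 + O)) = -4 - 47*O + (-3 + O)*(28 + O))
h(-5)/(-1819) - 4894/C(-37) = (-88 + (-5)**2 - 22*(-5))/(-1819) - 4894*(-1/(37*(1 - 37))) = (-88 + 25 + 110)*(-1/1819) - 4894/((-37*(-36))) = 47*(-1/1819) - 4894/1332 = -47/1819 - 4894*1/1332 = -47/1819 - 2447/666 = -4482395/1211454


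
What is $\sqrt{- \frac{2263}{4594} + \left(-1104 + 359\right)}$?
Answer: $\frac{i \sqrt{15733499042}}{4594} \approx 27.304 i$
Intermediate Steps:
$\sqrt{- \frac{2263}{4594} + \left(-1104 + 359\right)} = \sqrt{\left(-2263\right) \frac{1}{4594} - 745} = \sqrt{- \frac{2263}{4594} - 745} = \sqrt{- \frac{3424793}{4594}} = \frac{i \sqrt{15733499042}}{4594}$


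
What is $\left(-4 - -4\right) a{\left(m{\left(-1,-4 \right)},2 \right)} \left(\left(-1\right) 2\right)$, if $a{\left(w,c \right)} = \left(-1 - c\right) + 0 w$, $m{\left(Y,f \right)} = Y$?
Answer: $0$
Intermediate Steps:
$a{\left(w,c \right)} = -1 - c$ ($a{\left(w,c \right)} = \left(-1 - c\right) + 0 = -1 - c$)
$\left(-4 - -4\right) a{\left(m{\left(-1,-4 \right)},2 \right)} \left(\left(-1\right) 2\right) = \left(-4 - -4\right) \left(-1 - 2\right) \left(\left(-1\right) 2\right) = \left(-4 + 4\right) \left(-1 - 2\right) \left(-2\right) = 0 \left(-3\right) \left(-2\right) = 0 \left(-2\right) = 0$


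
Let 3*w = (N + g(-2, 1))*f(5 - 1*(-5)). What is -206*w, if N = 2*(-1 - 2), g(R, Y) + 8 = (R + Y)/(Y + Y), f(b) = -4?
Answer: -11948/3 ≈ -3982.7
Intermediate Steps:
g(R, Y) = -8 + (R + Y)/(2*Y) (g(R, Y) = -8 + (R + Y)/(Y + Y) = -8 + (R + Y)/((2*Y)) = -8 + (R + Y)*(1/(2*Y)) = -8 + (R + Y)/(2*Y))
N = -6 (N = 2*(-3) = -6)
w = 58/3 (w = ((-6 + (½)*(-2 - 15*1)/1)*(-4))/3 = ((-6 + (½)*1*(-2 - 15))*(-4))/3 = ((-6 + (½)*1*(-17))*(-4))/3 = ((-6 - 17/2)*(-4))/3 = (-29/2*(-4))/3 = (⅓)*58 = 58/3 ≈ 19.333)
-206*w = -206*58/3 = -11948/3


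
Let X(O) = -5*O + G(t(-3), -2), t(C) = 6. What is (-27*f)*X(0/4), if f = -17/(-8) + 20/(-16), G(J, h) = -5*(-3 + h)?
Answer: -4725/8 ≈ -590.63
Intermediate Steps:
G(J, h) = 15 - 5*h
f = 7/8 (f = -17*(-⅛) + 20*(-1/16) = 17/8 - 5/4 = 7/8 ≈ 0.87500)
X(O) = 25 - 5*O (X(O) = -5*O + (15 - 5*(-2)) = -5*O + (15 + 10) = -5*O + 25 = 25 - 5*O)
(-27*f)*X(0/4) = (-27*7/8)*(25 - 0/4) = -189*(25 - 0/4)/8 = -189*(25 - 5*0)/8 = -189*(25 + 0)/8 = -189/8*25 = -4725/8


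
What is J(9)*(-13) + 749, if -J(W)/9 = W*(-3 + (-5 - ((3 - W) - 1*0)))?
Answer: -1357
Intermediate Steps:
J(W) = -9*W*(-11 + W) (J(W) = -9*W*(-3 + (-5 - ((3 - W) - 1*0))) = -9*W*(-3 + (-5 - ((3 - W) + 0))) = -9*W*(-3 + (-5 - (3 - W))) = -9*W*(-3 + (-5 + (-3 + W))) = -9*W*(-3 + (-8 + W)) = -9*W*(-11 + W))
J(9)*(-13) + 749 = (9*9*(11 - 1*9))*(-13) + 749 = (9*9*(11 - 9))*(-13) + 749 = (9*9*2)*(-13) + 749 = 162*(-13) + 749 = -2106 + 749 = -1357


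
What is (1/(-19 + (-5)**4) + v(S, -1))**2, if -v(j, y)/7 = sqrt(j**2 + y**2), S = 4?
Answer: 305907589/367236 - 7*sqrt(17)/303 ≈ 832.90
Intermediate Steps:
v(j, y) = -7*sqrt(j**2 + y**2)
(1/(-19 + (-5)**4) + v(S, -1))**2 = (1/(-19 + (-5)**4) - 7*sqrt(4**2 + (-1)**2))**2 = (1/(-19 + 625) - 7*sqrt(16 + 1))**2 = (1/606 - 7*sqrt(17))**2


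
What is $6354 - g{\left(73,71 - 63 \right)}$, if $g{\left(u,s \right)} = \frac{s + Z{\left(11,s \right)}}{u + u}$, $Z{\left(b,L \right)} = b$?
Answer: $\frac{927665}{146} \approx 6353.9$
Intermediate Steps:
$g{\left(u,s \right)} = \frac{11 + s}{2 u}$ ($g{\left(u,s \right)} = \frac{s + 11}{u + u} = \frac{11 + s}{2 u}$)
$6354 - g{\left(73,71 - 63 \right)} = 6354 - \frac{11 + \left(71 - 63\right)}{2 \cdot 73} = 6354 - \frac{1}{2} \cdot \frac{1}{73} \left(11 + 8\right) = 6354 - \frac{1}{2} \cdot \frac{1}{73} \cdot 19 = 6354 - \frac{19}{146} = \frac{927665}{146}$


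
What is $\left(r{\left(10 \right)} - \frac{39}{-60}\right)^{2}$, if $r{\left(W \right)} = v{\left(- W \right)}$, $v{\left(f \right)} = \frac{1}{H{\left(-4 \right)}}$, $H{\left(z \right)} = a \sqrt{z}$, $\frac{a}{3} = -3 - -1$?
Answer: $\frac{187}{450} + \frac{13 i}{120} \approx 0.41556 + 0.10833 i$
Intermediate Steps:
$a = -6$ ($a = 3 \left(-3 - -1\right) = 3 \left(-3 + 1\right) = 3 \left(-2\right) = -6$)
$H{\left(z \right)} = - 6 \sqrt{z}$
$v{\left(f \right)} = \frac{i}{12}$ ($v{\left(f \right)} = \frac{1}{\left(-6\right) \sqrt{-4}} = \frac{1}{\left(-6\right) 2 i} = \frac{1}{\left(-12\right) i} = \frac{i}{12}$)
$r{\left(W \right)} = \frac{i}{12}$
$\left(r{\left(10 \right)} - \frac{39}{-60}\right)^{2} = \left(\frac{i}{12} - \frac{39}{-60}\right)^{2} = \left(\frac{i}{12} - - \frac{13}{20}\right)^{2} = \left(\frac{i}{12} + \frac{13}{20}\right)^{2} = \left(\frac{13}{20} + \frac{i}{12}\right)^{2}$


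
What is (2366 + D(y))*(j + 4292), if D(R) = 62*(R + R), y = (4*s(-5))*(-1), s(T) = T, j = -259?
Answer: 19543918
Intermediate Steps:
y = 20 (y = (4*(-5))*(-1) = -20*(-1) = 20)
D(R) = 124*R (D(R) = 62*(2*R) = 124*R)
(2366 + D(y))*(j + 4292) = (2366 + 124*20)*(-259 + 4292) = (2366 + 2480)*4033 = 4846*4033 = 19543918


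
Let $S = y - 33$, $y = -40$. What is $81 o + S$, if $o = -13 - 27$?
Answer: $-3313$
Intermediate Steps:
$o = -40$ ($o = -13 - 27 = -40$)
$S = -73$ ($S = -40 - 33 = -73$)
$81 o + S = 81 \left(-40\right) - 73 = -3240 - 73 = -3313$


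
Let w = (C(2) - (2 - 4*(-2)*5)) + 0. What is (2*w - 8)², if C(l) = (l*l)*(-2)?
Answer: 11664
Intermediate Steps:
C(l) = -2*l² (C(l) = l²*(-2) = -2*l²)
w = -50 (w = (-2*2² - (2 - 4*(-2)*5)) + 0 = (-2*4 - (2 + 8*5)) + 0 = (-8 - (2 + 40)) + 0 = (-8 - 1*42) + 0 = (-8 - 42) + 0 = -50 + 0 = -50)
(2*w - 8)² = (2*(-50) - 8)² = (-100 - 8)² = (-108)² = 11664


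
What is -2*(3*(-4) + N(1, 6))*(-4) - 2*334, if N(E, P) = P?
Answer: -716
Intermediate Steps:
-2*(3*(-4) + N(1, 6))*(-4) - 2*334 = -2*(3*(-4) + 6)*(-4) - 2*334 = -2*(-12 + 6)*(-4) - 668 = -2*(-6)*(-4) - 668 = 12*(-4) - 668 = -48 - 668 = -716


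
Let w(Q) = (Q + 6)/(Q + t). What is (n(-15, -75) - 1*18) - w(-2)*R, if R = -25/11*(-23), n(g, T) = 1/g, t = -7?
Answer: 2557/495 ≈ 5.1657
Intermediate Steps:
w(Q) = (6 + Q)/(-7 + Q) (w(Q) = (Q + 6)/(Q - 7) = (6 + Q)/(-7 + Q))
R = 575/11 (R = -25*1/11*(-23) = -25/11*(-23) = 575/11 ≈ 52.273)
(n(-15, -75) - 1*18) - w(-2)*R = (1/(-15) - 1*18) - (6 - 2)/(-7 - 2)*575/11 = (-1/15 - 18) - 4/(-9)*575/11 = -271/15 - (-1/9*4)*575/11 = -271/15 - (-4)*575/(9*11) = -271/15 - 1*(-2300/99) = -271/15 + 2300/99 = 2557/495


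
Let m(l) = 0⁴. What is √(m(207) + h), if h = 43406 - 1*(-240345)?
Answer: 13*√1679 ≈ 532.68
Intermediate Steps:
m(l) = 0
h = 283751 (h = 43406 + 240345 = 283751)
√(m(207) + h) = √(0 + 283751) = √283751 = 13*√1679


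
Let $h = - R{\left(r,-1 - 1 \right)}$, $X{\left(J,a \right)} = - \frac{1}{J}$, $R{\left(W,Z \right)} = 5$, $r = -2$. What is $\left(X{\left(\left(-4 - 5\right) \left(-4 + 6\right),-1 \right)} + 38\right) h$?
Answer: $- \frac{3425}{18} \approx -190.28$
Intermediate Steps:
$h = -5$ ($h = \left(-1\right) 5 = -5$)
$\left(X{\left(\left(-4 - 5\right) \left(-4 + 6\right),-1 \right)} + 38\right) h = \left(- \frac{1}{\left(-4 - 5\right) \left(-4 + 6\right)} + 38\right) \left(-5\right) = \left(- \frac{1}{\left(-9\right) 2} + 38\right) \left(-5\right) = \left(- \frac{1}{-18} + 38\right) \left(-5\right) = \left(\left(-1\right) \left(- \frac{1}{18}\right) + 38\right) \left(-5\right) = \left(\frac{1}{18} + 38\right) \left(-5\right) = \frac{685}{18} \left(-5\right) = - \frac{3425}{18}$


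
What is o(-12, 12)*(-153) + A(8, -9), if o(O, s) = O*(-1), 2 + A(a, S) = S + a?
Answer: -1839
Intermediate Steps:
A(a, S) = -2 + S + a (A(a, S) = -2 + (S + a) = -2 + S + a)
o(O, s) = -O
o(-12, 12)*(-153) + A(8, -9) = -1*(-12)*(-153) + (-2 - 9 + 8) = 12*(-153) - 3 = -1836 - 3 = -1839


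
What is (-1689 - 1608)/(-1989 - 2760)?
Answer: 1099/1583 ≈ 0.69425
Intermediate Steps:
(-1689 - 1608)/(-1989 - 2760) = -3297/(-4749) = -3297*(-1/4749) = 1099/1583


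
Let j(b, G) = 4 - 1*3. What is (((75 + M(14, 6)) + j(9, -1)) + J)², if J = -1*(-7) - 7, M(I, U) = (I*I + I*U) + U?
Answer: 131044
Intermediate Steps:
j(b, G) = 1 (j(b, G) = 4 - 3 = 1)
M(I, U) = U + I² + I*U (M(I, U) = (I² + I*U) + U = U + I² + I*U)
J = 0 (J = 7 - 7 = 0)
(((75 + M(14, 6)) + j(9, -1)) + J)² = (((75 + (6 + 14² + 14*6)) + 1) + 0)² = (((75 + (6 + 196 + 84)) + 1) + 0)² = (((75 + 286) + 1) + 0)² = ((361 + 1) + 0)² = (362 + 0)² = 362² = 131044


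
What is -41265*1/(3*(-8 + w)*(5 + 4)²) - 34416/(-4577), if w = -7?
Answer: 6984805/370737 ≈ 18.840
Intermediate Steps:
-41265*1/(3*(-8 + w)*(5 + 4)²) - 34416/(-4577) = -41265*1/(3*(-8 - 7)*(5 + 4)²) - 34416/(-4577) = -41265/((3*(-15))*9²) - 34416*(-1/4577) = -41265/((-45*81)) + 34416/4577 = -41265/(-3645) + 34416/4577 = -41265*(-1/3645) + 34416/4577 = 917/81 + 34416/4577 = 6984805/370737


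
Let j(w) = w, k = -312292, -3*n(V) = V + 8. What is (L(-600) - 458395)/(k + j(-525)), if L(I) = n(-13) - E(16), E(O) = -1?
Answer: 1375177/938451 ≈ 1.4654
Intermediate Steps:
n(V) = -8/3 - V/3 (n(V) = -(V + 8)/3 = -(8 + V)/3 = -8/3 - V/3)
L(I) = 8/3 (L(I) = (-8/3 - ⅓*(-13)) - 1*(-1) = (-8/3 + 13/3) + 1 = 5/3 + 1 = 8/3)
(L(-600) - 458395)/(k + j(-525)) = (8/3 - 458395)/(-312292 - 525) = -1375177/3/(-312817) = -1375177/3*(-1/312817) = 1375177/938451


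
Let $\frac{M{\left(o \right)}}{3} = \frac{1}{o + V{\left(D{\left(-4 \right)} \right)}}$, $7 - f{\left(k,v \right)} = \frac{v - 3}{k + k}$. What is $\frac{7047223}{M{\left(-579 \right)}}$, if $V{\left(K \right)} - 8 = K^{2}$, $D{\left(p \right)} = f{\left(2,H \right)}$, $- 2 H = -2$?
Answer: $- \frac{14510232157}{12} \approx -1.2092 \cdot 10^{9}$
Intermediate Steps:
$H = 1$ ($H = \left(- \frac{1}{2}\right) \left(-2\right) = 1$)
$f{\left(k,v \right)} = 7 - \frac{-3 + v}{2 k}$ ($f{\left(k,v \right)} = 7 - \frac{v - 3}{k + k} = 7 - \frac{-3 + v}{2 k}$)
$D{\left(p \right)} = \frac{15}{2}$ ($D{\left(p \right)} = \frac{3 - 1 + 14 \cdot 2}{2 \cdot 2} = \frac{1}{2} \cdot \frac{1}{2} \left(3 - 1 + 28\right) = \frac{1}{2} \cdot \frac{1}{2} \cdot 30 = \frac{15}{2}$)
$V{\left(K \right)} = 8 + K^{2}$
$M{\left(o \right)} = \frac{3}{\frac{257}{4} + o}$ ($M{\left(o \right)} = \frac{3}{o + \left(8 + \left(\frac{15}{2}\right)^{2}\right)} = \frac{3}{o + \left(8 + \frac{225}{4}\right)} = \frac{3}{o + \frac{257}{4}} = \frac{3}{\frac{257}{4} + o}$)
$\frac{7047223}{M{\left(-579 \right)}} = \frac{7047223}{12 \frac{1}{257 + 4 \left(-579\right)}} = \frac{7047223}{12 \frac{1}{257 - 2316}} = \frac{7047223}{12 \frac{1}{-2059}} = \frac{7047223}{12 \left(- \frac{1}{2059}\right)} = \frac{7047223}{- \frac{12}{2059}} = 7047223 \left(- \frac{2059}{12}\right) = - \frac{14510232157}{12}$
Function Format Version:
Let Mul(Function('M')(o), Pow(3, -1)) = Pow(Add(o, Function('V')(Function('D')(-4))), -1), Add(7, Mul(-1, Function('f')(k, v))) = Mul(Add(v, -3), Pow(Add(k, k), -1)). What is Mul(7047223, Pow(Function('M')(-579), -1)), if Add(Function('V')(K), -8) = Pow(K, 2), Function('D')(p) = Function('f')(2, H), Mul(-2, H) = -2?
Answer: Rational(-14510232157, 12) ≈ -1.2092e+9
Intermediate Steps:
H = 1 (H = Mul(Rational(-1, 2), -2) = 1)
Function('f')(k, v) = Add(7, Mul(Rational(-1, 2), Pow(k, -1), Add(-3, v))) (Function('f')(k, v) = Add(7, Mul(-1, Mul(Add(v, -3), Pow(Add(k, k), -1)))) = Add(7, Mul(-1, Mul(Add(-3, v), Pow(Mul(2, k), -1)))) = Add(7, Mul(-1, Mul(Add(-3, v), Mul(Rational(1, 2), Pow(k, -1))))) = Add(7, Mul(-1, Mul(Rational(1, 2), Pow(k, -1), Add(-3, v)))) = Add(7, Mul(Rational(-1, 2), Pow(k, -1), Add(-3, v))))
Function('D')(p) = Rational(15, 2) (Function('D')(p) = Mul(Rational(1, 2), Pow(2, -1), Add(3, Mul(-1, 1), Mul(14, 2))) = Mul(Rational(1, 2), Rational(1, 2), Add(3, -1, 28)) = Mul(Rational(1, 2), Rational(1, 2), 30) = Rational(15, 2))
Function('V')(K) = Add(8, Pow(K, 2))
Function('M')(o) = Mul(3, Pow(Add(Rational(257, 4), o), -1)) (Function('M')(o) = Mul(3, Pow(Add(o, Add(8, Pow(Rational(15, 2), 2))), -1)) = Mul(3, Pow(Add(o, Add(8, Rational(225, 4))), -1)) = Mul(3, Pow(Add(o, Rational(257, 4)), -1)) = Mul(3, Pow(Add(Rational(257, 4), o), -1)))
Mul(7047223, Pow(Function('M')(-579), -1)) = Mul(7047223, Pow(Mul(12, Pow(Add(257, Mul(4, -579)), -1)), -1)) = Mul(7047223, Pow(Mul(12, Pow(Add(257, -2316), -1)), -1)) = Mul(7047223, Pow(Mul(12, Pow(-2059, -1)), -1)) = Mul(7047223, Pow(Mul(12, Rational(-1, 2059)), -1)) = Mul(7047223, Pow(Rational(-12, 2059), -1)) = Mul(7047223, Rational(-2059, 12)) = Rational(-14510232157, 12)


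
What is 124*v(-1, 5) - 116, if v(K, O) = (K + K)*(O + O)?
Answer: -2596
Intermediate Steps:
v(K, O) = 4*K*O (v(K, O) = (2*K)*(2*O) = 4*K*O)
124*v(-1, 5) - 116 = 124*(4*(-1)*5) - 116 = 124*(-20) - 116 = -2480 - 116 = -2596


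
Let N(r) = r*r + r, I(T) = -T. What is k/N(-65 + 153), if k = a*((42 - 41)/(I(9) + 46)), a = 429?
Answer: 39/26344 ≈ 0.0014804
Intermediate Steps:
N(r) = r + r**2 (N(r) = r**2 + r = r + r**2)
k = 429/37 (k = 429*((42 - 41)/(-1*9 + 46)) = 429*(1/(-9 + 46)) = 429*(1/37) = 429/37 ≈ 11.595)
k/N(-65 + 153) = 429/(37*(((-65 + 153)*(1 + (-65 + 153))))) = 429/(37*((88*(1 + 88)))) = 429/(37*((88*89))) = (429/37)/7832 = (429/37)*(1/7832) = 39/26344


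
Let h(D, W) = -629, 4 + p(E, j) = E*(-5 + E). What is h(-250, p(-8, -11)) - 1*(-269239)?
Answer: 268610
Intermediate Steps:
p(E, j) = -4 + E*(-5 + E)
h(-250, p(-8, -11)) - 1*(-269239) = -629 - 1*(-269239) = -629 + 269239 = 268610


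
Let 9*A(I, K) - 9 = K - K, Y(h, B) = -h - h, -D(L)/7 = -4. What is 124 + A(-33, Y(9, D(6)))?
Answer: 125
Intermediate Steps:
D(L) = 28 (D(L) = -7*(-4) = 28)
Y(h, B) = -2*h
A(I, K) = 1 (A(I, K) = 1 + (K - K)/9 = 1 + (1/9)*0 = 1 + 0 = 1)
124 + A(-33, Y(9, D(6))) = 124 + 1 = 125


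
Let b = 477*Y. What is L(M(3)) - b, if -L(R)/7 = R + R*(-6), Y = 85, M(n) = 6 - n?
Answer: -40440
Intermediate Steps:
b = 40545 (b = 477*85 = 40545)
L(R) = 35*R (L(R) = -7*(R + R*(-6)) = -7*(R - 6*R) = -(-35)*R = 35*R)
L(M(3)) - b = 35*(6 - 1*3) - 1*40545 = 35*(6 - 3) - 40545 = 35*3 - 40545 = 105 - 40545 = -40440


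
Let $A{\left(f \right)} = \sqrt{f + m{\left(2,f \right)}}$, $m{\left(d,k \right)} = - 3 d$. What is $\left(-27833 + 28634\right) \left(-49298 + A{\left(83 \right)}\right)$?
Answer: $-39487698 + 801 \sqrt{77} \approx -3.9481 \cdot 10^{7}$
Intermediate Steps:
$A{\left(f \right)} = \sqrt{-6 + f}$ ($A{\left(f \right)} = \sqrt{f - 6} = \sqrt{-6 + f}$)
$\left(-27833 + 28634\right) \left(-49298 + A{\left(83 \right)}\right) = \left(-27833 + 28634\right) \left(-49298 + \sqrt{-6 + 83}\right) = 801 \left(-49298 + \sqrt{77}\right) = -39487698 + 801 \sqrt{77}$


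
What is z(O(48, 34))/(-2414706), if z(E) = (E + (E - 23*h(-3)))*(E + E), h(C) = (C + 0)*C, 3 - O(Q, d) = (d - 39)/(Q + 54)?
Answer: 1593253/3140325153 ≈ 0.00050735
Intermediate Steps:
O(Q, d) = 3 - (-39 + d)/(54 + Q) (O(Q, d) = 3 - (d - 39)/(Q + 54) = 3 - (-39 + d)/(54 + Q))
h(C) = C² (h(C) = C*C = C²)
z(E) = 2*E*(-207 + 2*E) (z(E) = (E + (E - 23*(-3)²))*(E + E) = (E + (E - 23*9))*(2*E) = (E + (E - 207))*(2*E) = (E + (-207 + E))*(2*E) = (-207 + 2*E)*(2*E) = 2*E*(-207 + 2*E))
z(O(48, 34))/(-2414706) = (2*((201 - 1*34 + 3*48)/(54 + 48))*(-207 + 2*((201 - 1*34 + 3*48)/(54 + 48))))/(-2414706) = (2*((201 - 34 + 144)/102)*(-207 + 2*((201 - 34 + 144)/102)))*(-1/2414706) = (2*((1/102)*311)*(-207 + 2*((1/102)*311)))*(-1/2414706) = (2*(311/102)*(-207 + 2*(311/102)))*(-1/2414706) = (2*(311/102)*(-207 + 311/51))*(-1/2414706) = (2*(311/102)*(-10246/51))*(-1/2414706) = -3186506/2601*(-1/2414706) = 1593253/3140325153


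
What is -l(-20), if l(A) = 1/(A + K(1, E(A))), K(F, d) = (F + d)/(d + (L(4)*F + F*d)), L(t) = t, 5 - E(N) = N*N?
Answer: 393/7663 ≈ 0.051285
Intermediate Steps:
E(N) = 5 - N² (E(N) = 5 - N*N = 5 - N²)
K(F, d) = (F + d)/(d + 4*F + F*d) (K(F, d) = (F + d)/(d + (4*F + F*d)) = (F + d)/(d + 4*F + F*d))
l(A) = 1/(A + (6 - A²)/(14 - 2*A²)) (l(A) = 1/(A + (1 + (5 - A²))/((5 - A²) + 4*1 + 1*(5 - A²))) = 1/(A + (6 - A²)/((5 - A²) + 4 + (5 - A²))) = 1/(A + (6 - A²)/(14 - 2*A²)))
-l(-20) = -2*(-7 + (-20)²)/(-6 + (-20)² + 2*(-20)*(-7 + (-20)²)) = -2*(-7 + 400)/(-6 + 400 + 2*(-20)*(-7 + 400)) = -2*393/(-6 + 400 + 2*(-20)*393) = -2*393/(-6 + 400 - 15720) = -2*393/(-15326) = -2*(-1)*393/15326 = -1*(-393/7663) = 393/7663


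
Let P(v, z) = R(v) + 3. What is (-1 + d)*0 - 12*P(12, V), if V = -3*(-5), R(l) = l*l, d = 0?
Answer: -1764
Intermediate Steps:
R(l) = l²
V = 15
P(v, z) = 3 + v² (P(v, z) = v² + 3 = 3 + v²)
(-1 + d)*0 - 12*P(12, V) = (-1 + 0)*0 - 12*(3 + 12²) = -1*0 - 12*(3 + 144) = 0 - 12*147 = 0 - 1764 = -1764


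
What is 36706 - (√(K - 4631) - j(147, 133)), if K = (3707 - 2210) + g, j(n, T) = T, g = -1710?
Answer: 36839 - 2*I*√1211 ≈ 36839.0 - 69.599*I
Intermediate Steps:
K = -213 (K = (3707 - 2210) - 1710 = 1497 - 1710 = -213)
36706 - (√(K - 4631) - j(147, 133)) = 36706 - (√(-213 - 4631) - 1*133) = 36706 - (√(-4844) - 133) = 36706 - (2*I*√1211 - 133) = 36706 - (-133 + 2*I*√1211) = 36706 + (133 - 2*I*√1211) = 36839 - 2*I*√1211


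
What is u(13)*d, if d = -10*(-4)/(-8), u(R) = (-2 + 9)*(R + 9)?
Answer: -770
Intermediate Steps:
u(R) = 63 + 7*R (u(R) = 7*(9 + R) = 63 + 7*R)
d = -5 (d = 40*(-1/8) = -5)
u(13)*d = (63 + 7*13)*(-5) = (63 + 91)*(-5) = 154*(-5) = -770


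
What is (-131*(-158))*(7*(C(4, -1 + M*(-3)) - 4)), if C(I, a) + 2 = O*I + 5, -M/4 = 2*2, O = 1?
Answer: 434658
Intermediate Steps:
M = -16 (M = -8*2 = -4*4 = -16)
C(I, a) = 3 + I (C(I, a) = -2 + (1*I + 5) = -2 + (I + 5) = -2 + (5 + I) = 3 + I)
(-131*(-158))*(7*(C(4, -1 + M*(-3)) - 4)) = (-131*(-158))*(7*((3 + 4) - 4)) = 20698*(7*(7 - 4)) = 20698*(7*3) = 20698*21 = 434658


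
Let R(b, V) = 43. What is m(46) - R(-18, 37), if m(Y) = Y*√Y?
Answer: -43 + 46*√46 ≈ 268.99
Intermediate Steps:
m(Y) = Y^(3/2)
m(46) - R(-18, 37) = 46^(3/2) - 1*43 = 46*√46 - 43 = -43 + 46*√46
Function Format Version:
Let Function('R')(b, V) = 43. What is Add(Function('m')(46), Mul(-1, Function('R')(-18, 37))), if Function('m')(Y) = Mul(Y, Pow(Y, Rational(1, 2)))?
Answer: Add(-43, Mul(46, Pow(46, Rational(1, 2)))) ≈ 268.99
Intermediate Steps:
Function('m')(Y) = Pow(Y, Rational(3, 2))
Add(Function('m')(46), Mul(-1, Function('R')(-18, 37))) = Add(Pow(46, Rational(3, 2)), Mul(-1, 43)) = Add(Mul(46, Pow(46, Rational(1, 2))), -43) = Add(-43, Mul(46, Pow(46, Rational(1, 2))))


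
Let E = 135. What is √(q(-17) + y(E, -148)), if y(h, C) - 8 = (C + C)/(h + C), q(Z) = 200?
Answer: 10*√390/13 ≈ 15.191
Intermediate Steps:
y(h, C) = 8 + 2*C/(C + h) (y(h, C) = 8 + (C + C)/(h + C) = 8 + (2*C)/(C + h) = 8 + 2*C/(C + h))
√(q(-17) + y(E, -148)) = √(200 + 2*(4*135 + 5*(-148))/(-148 + 135)) = √(200 + 2*(540 - 740)/(-13)) = √(200 + 2*(-1/13)*(-200)) = √(200 + 400/13) = √(3000/13) = 10*√390/13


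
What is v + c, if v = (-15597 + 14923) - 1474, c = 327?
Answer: -1821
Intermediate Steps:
v = -2148 (v = -674 - 1474 = -2148)
v + c = -2148 + 327 = -1821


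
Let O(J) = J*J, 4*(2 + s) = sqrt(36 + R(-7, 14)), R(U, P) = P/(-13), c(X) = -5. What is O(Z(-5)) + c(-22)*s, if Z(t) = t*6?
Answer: 910 - 5*sqrt(5902)/52 ≈ 902.61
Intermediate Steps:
R(U, P) = -P/13 (R(U, P) = P*(-1/13) = -P/13)
s = -2 + sqrt(5902)/52 (s = -2 + sqrt(36 - 1/13*14)/4 = -2 + sqrt(36 - 14/13)/4 = -2 + sqrt(454/13)/4 = -2 + (sqrt(5902)/13)/4 = -2 + sqrt(5902)/52 ≈ -0.52261)
Z(t) = 6*t
O(J) = J**2
O(Z(-5)) + c(-22)*s = (6*(-5))**2 - 5*(-2 + sqrt(5902)/52) = (-30)**2 + (10 - 5*sqrt(5902)/52) = 900 + (10 - 5*sqrt(5902)/52) = 910 - 5*sqrt(5902)/52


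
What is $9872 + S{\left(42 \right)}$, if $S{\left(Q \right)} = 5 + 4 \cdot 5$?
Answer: $9897$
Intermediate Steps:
$S{\left(Q \right)} = 25$ ($S{\left(Q \right)} = 5 + 20 = 25$)
$9872 + S{\left(42 \right)} = 9872 + 25 = 9897$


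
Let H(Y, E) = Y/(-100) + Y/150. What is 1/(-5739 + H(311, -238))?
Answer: -300/1722011 ≈ -0.00017421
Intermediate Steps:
H(Y, E) = -Y/300 (H(Y, E) = Y*(-1/100) + Y*(1/150) = -Y/100 + Y/150 = -Y/300)
1/(-5739 + H(311, -238)) = 1/(-5739 - 1/300*311) = 1/(-5739 - 311/300) = 1/(-1722011/300) = -300/1722011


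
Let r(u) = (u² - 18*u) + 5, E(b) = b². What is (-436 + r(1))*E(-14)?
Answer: -87808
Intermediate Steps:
r(u) = 5 + u² - 18*u
(-436 + r(1))*E(-14) = (-436 + (5 + 1² - 18*1))*(-14)² = (-436 + (5 + 1 - 18))*196 = (-436 - 12)*196 = -448*196 = -87808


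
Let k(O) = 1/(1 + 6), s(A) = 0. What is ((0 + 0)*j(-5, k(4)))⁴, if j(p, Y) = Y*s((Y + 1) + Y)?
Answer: 0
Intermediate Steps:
k(O) = ⅐ (k(O) = 1/7 = ⅐)
j(p, Y) = 0 (j(p, Y) = Y*0 = 0)
((0 + 0)*j(-5, k(4)))⁴ = ((0 + 0)*0)⁴ = (0*0)⁴ = 0⁴ = 0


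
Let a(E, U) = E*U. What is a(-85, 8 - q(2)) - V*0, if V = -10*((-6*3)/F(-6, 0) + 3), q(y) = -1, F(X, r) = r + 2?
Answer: -765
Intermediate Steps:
F(X, r) = 2 + r
V = 60 (V = -10*((-6*3)/(2 + 0) + 3) = -10*(-18/2 + 3) = -10*(-18*½ + 3) = -10*(-9 + 3) = -10*(-6) = 60)
a(-85, 8 - q(2)) - V*0 = -85*(8 - 1*(-1)) - 60*0 = -85*(8 + 1) - 1*0 = -85*9 + 0 = -765 + 0 = -765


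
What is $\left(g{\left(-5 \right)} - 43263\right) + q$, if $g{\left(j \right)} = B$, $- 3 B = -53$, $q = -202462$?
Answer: $- \frac{737122}{3} \approx -2.4571 \cdot 10^{5}$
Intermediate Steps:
$B = \frac{53}{3}$ ($B = \left(- \frac{1}{3}\right) \left(-53\right) = \frac{53}{3} \approx 17.667$)
$g{\left(j \right)} = \frac{53}{3}$
$\left(g{\left(-5 \right)} - 43263\right) + q = \left(\frac{53}{3} - 43263\right) - 202462 = - \frac{129736}{3} - 202462 = - \frac{737122}{3}$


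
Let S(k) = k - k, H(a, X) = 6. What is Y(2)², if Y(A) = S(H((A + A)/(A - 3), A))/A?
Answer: 0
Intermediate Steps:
S(k) = 0
Y(A) = 0 (Y(A) = 0/A = 0)
Y(2)² = 0² = 0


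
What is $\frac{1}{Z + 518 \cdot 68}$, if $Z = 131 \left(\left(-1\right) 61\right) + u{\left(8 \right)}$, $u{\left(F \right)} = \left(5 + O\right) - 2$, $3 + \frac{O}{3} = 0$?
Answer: $\frac{1}{27227} \approx 3.6728 \cdot 10^{-5}$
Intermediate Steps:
$O = -9$ ($O = -9 + 3 \cdot 0 = -9 + 0 = -9$)
$u{\left(F \right)} = -6$ ($u{\left(F \right)} = \left(5 - 9\right) - 2 = -4 - 2 = -6$)
$Z = -7997$ ($Z = 131 \left(\left(-1\right) 61\right) - 6 = 131 \left(-61\right) - 6 = -7991 - 6 = -7997$)
$\frac{1}{Z + 518 \cdot 68} = \frac{1}{-7997 + 518 \cdot 68} = \frac{1}{-7997 + 35224} = \frac{1}{27227}$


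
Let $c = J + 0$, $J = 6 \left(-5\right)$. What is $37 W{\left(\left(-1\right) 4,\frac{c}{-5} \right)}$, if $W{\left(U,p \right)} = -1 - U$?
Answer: $111$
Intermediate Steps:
$J = -30$
$c = -30$ ($c = -30 + 0 = -30$)
$37 W{\left(\left(-1\right) 4,\frac{c}{-5} \right)} = 37 \left(-1 - \left(-1\right) 4\right) = 37 \left(-1 - -4\right) = 37 \left(-1 + 4\right) = 37 \cdot 3 = 111$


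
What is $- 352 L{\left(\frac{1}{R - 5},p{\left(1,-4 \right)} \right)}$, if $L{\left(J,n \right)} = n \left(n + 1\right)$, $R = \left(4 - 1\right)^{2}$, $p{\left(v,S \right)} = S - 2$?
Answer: $-10560$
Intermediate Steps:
$p{\left(v,S \right)} = -2 + S$ ($p{\left(v,S \right)} = S - 2 = -2 + S$)
$R = 9$ ($R = 3^{2} = 9$)
$L{\left(J,n \right)} = n \left(1 + n\right)$
$- 352 L{\left(\frac{1}{R - 5},p{\left(1,-4 \right)} \right)} = - 352 \left(-2 - 4\right) \left(1 - 6\right) = - 352 \left(- 6 \left(1 - 6\right)\right) = - 352 \left(\left(-6\right) \left(-5\right)\right) = \left(-352\right) 30 = -10560$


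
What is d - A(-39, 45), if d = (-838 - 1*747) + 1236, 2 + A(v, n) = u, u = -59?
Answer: -288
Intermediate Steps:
A(v, n) = -61 (A(v, n) = -2 - 59 = -61)
d = -349 (d = (-838 - 747) + 1236 = -1585 + 1236 = -349)
d - A(-39, 45) = -349 - 1*(-61) = -349 + 61 = -288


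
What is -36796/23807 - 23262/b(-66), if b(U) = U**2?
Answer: -119013635/17283882 ≈ -6.8858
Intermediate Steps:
-36796/23807 - 23262/b(-66) = -36796/23807 - 23262/((-66)**2) = -36796*1/23807 - 23262/4356 = -36796/23807 - 23262*1/4356 = -36796/23807 - 3877/726 = -119013635/17283882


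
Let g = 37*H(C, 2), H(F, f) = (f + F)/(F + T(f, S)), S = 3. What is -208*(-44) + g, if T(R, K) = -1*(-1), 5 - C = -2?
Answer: 73549/8 ≈ 9193.6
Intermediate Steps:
C = 7 (C = 5 - 1*(-2) = 5 + 2 = 7)
T(R, K) = 1
H(F, f) = (F + f)/(1 + F) (H(F, f) = (f + F)/(F + 1) = (F + f)/(1 + F))
g = 333/8 (g = 37*((7 + 2)/(1 + 7)) = 37*(9/8) = 333/8 ≈ 41.625)
-208*(-44) + g = -208*(-44) + 333/8 = 9152 + 333/8 = 73549/8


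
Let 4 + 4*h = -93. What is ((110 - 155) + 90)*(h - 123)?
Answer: -26505/4 ≈ -6626.3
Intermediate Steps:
h = -97/4 (h = -1 + (¼)*(-93) = -1 - 93/4 = -97/4 ≈ -24.250)
((110 - 155) + 90)*(h - 123) = ((110 - 155) + 90)*(-97/4 - 123) = (-45 + 90)*(-589/4) = 45*(-589/4) = -26505/4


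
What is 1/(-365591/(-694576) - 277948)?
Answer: -694576/193055644457 ≈ -3.5978e-6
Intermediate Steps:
1/(-365591/(-694576) - 277948) = 1/(-365591*(-1/694576) - 277948) = 1/(365591/694576 - 277948) = 1/(-193055644457/694576) = -694576/193055644457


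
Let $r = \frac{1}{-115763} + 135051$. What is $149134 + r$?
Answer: $\frac{32898108154}{115763} \approx 2.8419 \cdot 10^{5}$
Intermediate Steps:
$r = \frac{15633908912}{115763}$ ($r = - \frac{1}{115763} + 135051 = \frac{15633908912}{115763} \approx 1.3505 \cdot 10^{5}$)
$149134 + r = 149134 + \frac{15633908912}{115763} = \frac{32898108154}{115763}$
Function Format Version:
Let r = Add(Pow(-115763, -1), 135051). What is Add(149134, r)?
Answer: Rational(32898108154, 115763) ≈ 2.8419e+5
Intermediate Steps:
r = Rational(15633908912, 115763) (r = Add(Rational(-1, 115763), 135051) = Rational(15633908912, 115763) ≈ 1.3505e+5)
Add(149134, r) = Add(149134, Rational(15633908912, 115763)) = Rational(32898108154, 115763)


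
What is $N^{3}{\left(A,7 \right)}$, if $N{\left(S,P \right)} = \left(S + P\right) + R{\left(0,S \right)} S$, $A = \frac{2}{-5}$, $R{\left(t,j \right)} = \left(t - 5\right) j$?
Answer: $\frac{24389}{125} \approx 195.11$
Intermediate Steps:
$R{\left(t,j \right)} = j \left(-5 + t\right)$ ($R{\left(t,j \right)} = \left(-5 + t\right) j = j \left(-5 + t\right)$)
$A = - \frac{2}{5}$ ($A = 2 \left(- \frac{1}{5}\right) = - \frac{2}{5} \approx -0.4$)
$N{\left(S,P \right)} = P + S - 5 S^{2}$ ($N{\left(S,P \right)} = \left(S + P\right) + S \left(-5 + 0\right) S = \left(P + S\right) + S \left(-5\right) S = \left(P + S\right) + - 5 S S = \left(P + S\right) - 5 S^{2} = P + S - 5 S^{2}$)
$N^{3}{\left(A,7 \right)} = \left(7 - \frac{2}{5} - 5 \left(- \frac{2}{5}\right)^{2}\right)^{3} = \left(7 - \frac{2}{5} - \frac{4}{5}\right)^{3} = \left(\frac{29}{5}\right)^{3} = \frac{24389}{125}$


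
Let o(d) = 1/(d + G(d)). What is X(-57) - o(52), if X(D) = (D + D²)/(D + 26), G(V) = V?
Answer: -331999/3224 ≈ -102.98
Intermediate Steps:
X(D) = (D + D²)/(26 + D)
o(d) = 1/(2*d) (o(d) = 1/(d + d) = 1/(2*d))
X(-57) - o(52) = -57*(1 - 57)/(26 - 57) - 1/(2*52) = -57*(-56)/(-31) - 1/(2*52) = -57*(-1/31)*(-56) - 1*1/104 = -3192/31 - 1/104 = -331999/3224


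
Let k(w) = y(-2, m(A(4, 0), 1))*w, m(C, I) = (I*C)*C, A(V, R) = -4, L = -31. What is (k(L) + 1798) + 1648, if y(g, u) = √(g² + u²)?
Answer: 3446 - 62*√65 ≈ 2946.1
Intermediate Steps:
m(C, I) = I*C² (m(C, I) = (C*I)*C = I*C²)
k(w) = 2*w*√65 (k(w) = √((-2)² + (1*(-4)²)²)*w = √(4 + (1*16)²)*w = √(4 + 16²)*w = √(4 + 256)*w = √260*w = (2*√65)*w = 2*w*√65)
(k(L) + 1798) + 1648 = (2*(-31)*√65 + 1798) + 1648 = (-62*√65 + 1798) + 1648 = (1798 - 62*√65) + 1648 = 3446 - 62*√65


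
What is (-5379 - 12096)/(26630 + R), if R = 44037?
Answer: -17475/70667 ≈ -0.24729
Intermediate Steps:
(-5379 - 12096)/(26630 + R) = (-5379 - 12096)/(26630 + 44037) = -17475/70667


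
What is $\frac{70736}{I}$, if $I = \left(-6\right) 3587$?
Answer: $- \frac{35368}{10761} \approx -3.2867$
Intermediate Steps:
$I = -21522$
$\frac{70736}{I} = \frac{70736}{-21522} = 70736 \left(- \frac{1}{21522}\right) = - \frac{35368}{10761}$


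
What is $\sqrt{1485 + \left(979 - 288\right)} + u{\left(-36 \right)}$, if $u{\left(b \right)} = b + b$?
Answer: $-72 + 8 \sqrt{34} \approx -25.352$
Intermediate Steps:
$u{\left(b \right)} = 2 b$
$\sqrt{1485 + \left(979 - 288\right)} + u{\left(-36 \right)} = \sqrt{1485 + \left(979 - 288\right)} + 2 \left(-36\right) = \sqrt{1485 + 691} - 72 = \sqrt{2176} - 72 = 8 \sqrt{34} - 72 = -72 + 8 \sqrt{34}$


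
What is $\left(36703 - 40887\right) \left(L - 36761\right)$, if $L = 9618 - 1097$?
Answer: $118156160$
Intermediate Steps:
$L = 8521$
$\left(36703 - 40887\right) \left(L - 36761\right) = \left(36703 - 40887\right) \left(8521 - 36761\right) = \left(-4184\right) \left(-28240\right) = 118156160$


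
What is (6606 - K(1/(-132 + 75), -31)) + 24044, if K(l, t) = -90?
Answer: 30740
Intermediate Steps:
(6606 - K(1/(-132 + 75), -31)) + 24044 = (6606 - 1*(-90)) + 24044 = (6606 + 90) + 24044 = 6696 + 24044 = 30740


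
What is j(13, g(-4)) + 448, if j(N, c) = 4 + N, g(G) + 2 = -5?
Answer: 465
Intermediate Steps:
g(G) = -7 (g(G) = -2 - 5 = -7)
j(13, g(-4)) + 448 = (4 + 13) + 448 = 17 + 448 = 465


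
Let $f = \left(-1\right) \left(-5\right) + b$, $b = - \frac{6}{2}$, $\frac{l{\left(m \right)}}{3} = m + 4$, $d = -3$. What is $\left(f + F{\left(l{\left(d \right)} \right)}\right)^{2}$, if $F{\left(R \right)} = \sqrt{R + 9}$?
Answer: $16 + 8 \sqrt{3} \approx 29.856$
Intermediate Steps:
$l{\left(m \right)} = 12 + 3 m$ ($l{\left(m \right)} = 3 \left(m + 4\right) = 3 \left(4 + m\right) = 12 + 3 m$)
$b = -3$ ($b = \left(-6\right) \frac{1}{2} = -3$)
$f = 2$ ($f = \left(-1\right) \left(-5\right) - 3 = 5 - 3 = 2$)
$F{\left(R \right)} = \sqrt{9 + R}$
$\left(f + F{\left(l{\left(d \right)} \right)}\right)^{2} = \left(2 + \sqrt{9 + \left(12 + 3 \left(-3\right)\right)}\right)^{2} = \left(2 + \sqrt{9 + \left(12 - 9\right)}\right)^{2} = \left(2 + \sqrt{9 + 3}\right)^{2} = \left(2 + \sqrt{12}\right)^{2} = \left(2 + 2 \sqrt{3}\right)^{2}$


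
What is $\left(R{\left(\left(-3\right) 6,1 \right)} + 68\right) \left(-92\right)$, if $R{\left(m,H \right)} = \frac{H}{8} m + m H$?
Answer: $-4393$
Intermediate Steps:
$R{\left(m,H \right)} = \frac{9 H m}{8}$ ($R{\left(m,H \right)} = H \frac{1}{8} m + H m = \frac{H}{8} m + H m = \frac{H m}{8} + H m = \frac{9 H m}{8}$)
$\left(R{\left(\left(-3\right) 6,1 \right)} + 68\right) \left(-92\right) = \left(\frac{9}{8} \cdot 1 \left(\left(-3\right) 6\right) + 68\right) \left(-92\right) = \left(\frac{9}{8} \cdot 1 \left(-18\right) + 68\right) \left(-92\right) = \left(- \frac{81}{4} + 68\right) \left(-92\right) = \frac{191}{4} \left(-92\right) = -4393$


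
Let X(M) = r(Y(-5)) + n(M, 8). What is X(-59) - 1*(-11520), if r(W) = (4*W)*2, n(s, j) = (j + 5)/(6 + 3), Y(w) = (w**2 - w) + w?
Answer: 105493/9 ≈ 11721.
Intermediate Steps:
Y(w) = w**2
n(s, j) = 5/9 + j/9 (n(s, j) = (5 + j)/9 = (5 + j)*(1/9) = 5/9 + j/9)
r(W) = 8*W
X(M) = 1813/9 (X(M) = 8*(-5)**2 + (5/9 + (1/9)*8) = 8*25 + (5/9 + 8/9) = 200 + 13/9 = 1813/9)
X(-59) - 1*(-11520) = 1813/9 - 1*(-11520) = 1813/9 + 11520 = 105493/9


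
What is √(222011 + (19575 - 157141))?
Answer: √84445 ≈ 290.59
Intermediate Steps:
√(222011 + (19575 - 157141)) = √(222011 - 137566) = √84445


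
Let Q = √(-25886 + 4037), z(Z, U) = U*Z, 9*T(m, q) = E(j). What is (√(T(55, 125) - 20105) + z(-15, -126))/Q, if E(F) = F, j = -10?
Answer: √3953685795/65547 - 630*I*√21849/7283 ≈ 0.95929 - 12.786*I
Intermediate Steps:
T(m, q) = -10/9 (T(m, q) = (⅑)*(-10) = -10/9)
Q = I*√21849 (Q = √(-21849) = I*√21849 ≈ 147.81*I)
(√(T(55, 125) - 20105) + z(-15, -126))/Q = (√(-10/9 - 20105) - 126*(-15))/((I*√21849)) = (√(-180955/9) + 1890)*(-I*√21849/21849) = (I*√180955/3 + 1890)*(-I*√21849/21849) = (1890 + I*√180955/3)*(-I*√21849/21849) = -I*√21849*(1890 + I*√180955/3)/21849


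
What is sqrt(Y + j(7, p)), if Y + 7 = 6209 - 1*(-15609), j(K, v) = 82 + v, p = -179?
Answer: sqrt(21714) ≈ 147.36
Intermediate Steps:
Y = 21811 (Y = -7 + (6209 - 1*(-15609)) = -7 + (6209 + 15609) = -7 + 21818 = 21811)
sqrt(Y + j(7, p)) = sqrt(21811 + (82 - 179)) = sqrt(21811 - 97) = sqrt(21714)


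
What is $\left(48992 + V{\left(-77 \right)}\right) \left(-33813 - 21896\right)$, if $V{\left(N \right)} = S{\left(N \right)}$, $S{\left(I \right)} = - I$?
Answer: $-2733584921$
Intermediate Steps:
$V{\left(N \right)} = - N$
$\left(48992 + V{\left(-77 \right)}\right) \left(-33813 - 21896\right) = \left(48992 - -77\right) \left(-33813 - 21896\right) = \left(48992 + 77\right) \left(-55709\right) = 49069 \left(-55709\right) = -2733584921$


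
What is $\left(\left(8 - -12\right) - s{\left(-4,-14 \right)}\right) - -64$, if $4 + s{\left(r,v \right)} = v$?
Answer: $102$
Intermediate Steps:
$s{\left(r,v \right)} = -4 + v$
$\left(\left(8 - -12\right) - s{\left(-4,-14 \right)}\right) - -64 = \left(\left(8 - -12\right) - \left(-4 - 14\right)\right) - -64 = \left(\left(8 + 12\right) - -18\right) + 64 = \left(20 + 18\right) + 64 = 38 + 64 = 102$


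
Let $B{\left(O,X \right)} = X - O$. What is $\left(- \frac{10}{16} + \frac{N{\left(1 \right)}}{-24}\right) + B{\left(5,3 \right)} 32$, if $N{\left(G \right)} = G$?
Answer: $- \frac{194}{3} \approx -64.667$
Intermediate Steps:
$\left(- \frac{10}{16} + \frac{N{\left(1 \right)}}{-24}\right) + B{\left(5,3 \right)} 32 = \left(- \frac{10}{16} + 1 \frac{1}{-24}\right) + \left(3 - 5\right) 32 = \left(\left(-10\right) \frac{1}{16} + 1 \left(- \frac{1}{24}\right)\right) + \left(3 - 5\right) 32 = \left(- \frac{5}{8} - \frac{1}{24}\right) - 64 = - \frac{2}{3} - 64 = - \frac{194}{3}$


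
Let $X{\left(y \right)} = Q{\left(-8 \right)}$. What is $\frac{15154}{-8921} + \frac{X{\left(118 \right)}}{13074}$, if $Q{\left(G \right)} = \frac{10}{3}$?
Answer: $- \frac{297140489}{174949731} \approx -1.6984$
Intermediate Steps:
$Q{\left(G \right)} = \frac{10}{3}$ ($Q{\left(G \right)} = 10 \cdot \frac{1}{3} = \frac{10}{3}$)
$X{\left(y \right)} = \frac{10}{3}$
$\frac{15154}{-8921} + \frac{X{\left(118 \right)}}{13074} = \frac{15154}{-8921} + \frac{10}{3 \cdot 13074} = 15154 \left(- \frac{1}{8921}\right) + \frac{10}{3} \cdot \frac{1}{13074} = - \frac{15154}{8921} + \frac{5}{19611} = - \frac{297140489}{174949731}$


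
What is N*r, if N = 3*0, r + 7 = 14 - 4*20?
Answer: 0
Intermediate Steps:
r = -73 (r = -7 + (14 - 4*20) = -7 + (14 - 80) = -7 - 66 = -73)
N = 0
N*r = 0*(-73) = 0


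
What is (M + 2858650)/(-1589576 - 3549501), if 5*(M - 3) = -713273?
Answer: -13579992/25695385 ≈ -0.52850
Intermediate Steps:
M = -713258/5 (M = 3 + (⅕)*(-713273) = 3 - 713273/5 = -713258/5 ≈ -1.4265e+5)
(M + 2858650)/(-1589576 - 3549501) = (-713258/5 + 2858650)/(-1589576 - 3549501) = (13579992/5)/(-5139077) = (13579992/5)*(-1/5139077) = -13579992/25695385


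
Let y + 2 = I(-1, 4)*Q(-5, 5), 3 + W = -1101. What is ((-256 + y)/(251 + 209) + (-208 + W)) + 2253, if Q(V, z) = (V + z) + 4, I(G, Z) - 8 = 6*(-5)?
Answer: 216257/230 ≈ 940.25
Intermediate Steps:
W = -1104 (W = -3 - 1101 = -1104)
I(G, Z) = -22 (I(G, Z) = 8 + 6*(-5) = 8 - 30 = -22)
Q(V, z) = 4 + V + z
y = -90 (y = -2 - 22*(4 - 5 + 5) = -2 - 22*4 = -2 - 88 = -90)
((-256 + y)/(251 + 209) + (-208 + W)) + 2253 = ((-256 - 90)/(251 + 209) + (-208 - 1104)) + 2253 = (-346/460 - 1312) + 2253 = (-346*1/460 - 1312) + 2253 = (-173/230 - 1312) + 2253 = -301933/230 + 2253 = 216257/230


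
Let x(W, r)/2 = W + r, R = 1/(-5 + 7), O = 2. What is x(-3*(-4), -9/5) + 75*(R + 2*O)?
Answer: 3579/10 ≈ 357.90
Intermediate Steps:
R = ½ (R = 1/2 = ½ ≈ 0.50000)
x(W, r) = 2*W + 2*r (x(W, r) = 2*(W + r) = 2*W + 2*r)
x(-3*(-4), -9/5) + 75*(R + 2*O) = (2*(-3*(-4)) + 2*(-9/5)) + 75*(½ + 2*2) = (2*12 + 2*(-9*⅕)) + 75*(½ + 4) = (24 + 2*(-9/5)) + 75*(9/2) = (24 - 18/5) + 675/2 = 102/5 + 675/2 = 3579/10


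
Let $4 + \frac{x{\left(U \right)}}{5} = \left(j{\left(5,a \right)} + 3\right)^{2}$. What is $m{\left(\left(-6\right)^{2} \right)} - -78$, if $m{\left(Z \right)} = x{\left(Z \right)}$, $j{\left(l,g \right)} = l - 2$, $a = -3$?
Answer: $238$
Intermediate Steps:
$j{\left(l,g \right)} = -2 + l$
$x{\left(U \right)} = 160$ ($x{\left(U \right)} = -20 + 5 \left(\left(-2 + 5\right) + 3\right)^{2} = -20 + 5 \left(3 + 3\right)^{2} = -20 + 5 \cdot 6^{2} = -20 + 5 \cdot 36 = -20 + 180 = 160$)
$m{\left(Z \right)} = 160$
$m{\left(\left(-6\right)^{2} \right)} - -78 = 160 - -78 = 160 + 78 = 238$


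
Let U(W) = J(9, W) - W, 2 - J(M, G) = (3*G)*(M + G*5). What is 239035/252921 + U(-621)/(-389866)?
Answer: 1551843933535/98605298586 ≈ 15.738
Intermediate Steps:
J(M, G) = 2 - 3*G*(M + 5*G) (J(M, G) = 2 - 3*G*(M + G*5) = 2 - 3*G*(M + 5*G))
U(W) = 2 - 28*W - 15*W² (U(W) = (2 - 15*W² - 3*W*9) - W = (2 - 15*W² - 27*W) - W = (2 - 27*W - 15*W²) - W = 2 - 28*W - 15*W²)
239035/252921 + U(-621)/(-389866) = 239035/252921 + (2 - 28*(-621) - 15*(-621)²)/(-389866) = 239035*(1/252921) + (2 + 17388 - 15*385641)*(-1/389866) = 239035/252921 + (2 + 17388 - 5784615)*(-1/389866) = 239035/252921 - 5767225*(-1/389866) = 239035/252921 + 5767225/389866 = 1551843933535/98605298586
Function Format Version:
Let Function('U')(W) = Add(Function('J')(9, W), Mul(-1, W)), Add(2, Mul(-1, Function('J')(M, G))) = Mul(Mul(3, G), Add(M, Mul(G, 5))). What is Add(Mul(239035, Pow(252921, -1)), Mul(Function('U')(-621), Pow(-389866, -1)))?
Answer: Rational(1551843933535, 98605298586) ≈ 15.738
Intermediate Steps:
Function('J')(M, G) = Add(2, Mul(-3, G, Add(M, Mul(5, G)))) (Function('J')(M, G) = Add(2, Mul(-1, Mul(Mul(3, G), Add(M, Mul(G, 5))))) = Add(2, Mul(-1, Mul(Mul(3, G), Add(M, Mul(5, G))))) = Add(2, Mul(-1, Mul(3, G, Add(M, Mul(5, G))))) = Add(2, Mul(-3, G, Add(M, Mul(5, G)))))
Function('U')(W) = Add(2, Mul(-28, W), Mul(-15, Pow(W, 2))) (Function('U')(W) = Add(Add(2, Mul(-15, Pow(W, 2)), Mul(-3, W, 9)), Mul(-1, W)) = Add(Add(2, Mul(-15, Pow(W, 2)), Mul(-27, W)), Mul(-1, W)) = Add(Add(2, Mul(-27, W), Mul(-15, Pow(W, 2))), Mul(-1, W)) = Add(2, Mul(-28, W), Mul(-15, Pow(W, 2))))
Add(Mul(239035, Pow(252921, -1)), Mul(Function('U')(-621), Pow(-389866, -1))) = Add(Mul(239035, Pow(252921, -1)), Mul(Add(2, Mul(-28, -621), Mul(-15, Pow(-621, 2))), Pow(-389866, -1))) = Add(Mul(239035, Rational(1, 252921)), Mul(Add(2, 17388, Mul(-15, 385641)), Rational(-1, 389866))) = Add(Rational(239035, 252921), Mul(Add(2, 17388, -5784615), Rational(-1, 389866))) = Add(Rational(239035, 252921), Mul(-5767225, Rational(-1, 389866))) = Add(Rational(239035, 252921), Rational(5767225, 389866)) = Rational(1551843933535, 98605298586)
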